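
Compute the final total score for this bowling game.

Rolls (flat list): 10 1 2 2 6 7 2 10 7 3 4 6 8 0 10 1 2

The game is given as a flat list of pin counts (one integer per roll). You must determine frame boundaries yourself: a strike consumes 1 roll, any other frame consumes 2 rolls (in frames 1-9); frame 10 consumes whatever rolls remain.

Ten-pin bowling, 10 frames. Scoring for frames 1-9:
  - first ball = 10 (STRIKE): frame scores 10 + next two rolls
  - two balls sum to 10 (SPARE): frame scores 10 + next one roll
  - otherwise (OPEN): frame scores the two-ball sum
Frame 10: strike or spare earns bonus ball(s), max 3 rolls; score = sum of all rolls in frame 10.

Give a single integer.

Answer: 109

Derivation:
Frame 1: STRIKE. 10 + next two rolls (1+2) = 13. Cumulative: 13
Frame 2: OPEN (1+2=3). Cumulative: 16
Frame 3: OPEN (2+6=8). Cumulative: 24
Frame 4: OPEN (7+2=9). Cumulative: 33
Frame 5: STRIKE. 10 + next two rolls (7+3) = 20. Cumulative: 53
Frame 6: SPARE (7+3=10). 10 + next roll (4) = 14. Cumulative: 67
Frame 7: SPARE (4+6=10). 10 + next roll (8) = 18. Cumulative: 85
Frame 8: OPEN (8+0=8). Cumulative: 93
Frame 9: STRIKE. 10 + next two rolls (1+2) = 13. Cumulative: 106
Frame 10: OPEN. Sum of all frame-10 rolls (1+2) = 3. Cumulative: 109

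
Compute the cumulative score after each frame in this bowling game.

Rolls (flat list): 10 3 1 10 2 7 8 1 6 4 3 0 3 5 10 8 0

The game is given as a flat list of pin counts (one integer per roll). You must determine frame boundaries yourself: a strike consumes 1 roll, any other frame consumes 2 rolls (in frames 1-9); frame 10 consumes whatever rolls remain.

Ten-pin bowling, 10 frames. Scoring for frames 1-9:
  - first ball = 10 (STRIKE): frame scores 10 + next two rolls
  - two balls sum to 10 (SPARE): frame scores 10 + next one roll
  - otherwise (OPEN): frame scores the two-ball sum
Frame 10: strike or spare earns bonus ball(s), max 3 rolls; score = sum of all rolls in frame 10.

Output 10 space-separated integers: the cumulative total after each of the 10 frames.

Frame 1: STRIKE. 10 + next two rolls (3+1) = 14. Cumulative: 14
Frame 2: OPEN (3+1=4). Cumulative: 18
Frame 3: STRIKE. 10 + next two rolls (2+7) = 19. Cumulative: 37
Frame 4: OPEN (2+7=9). Cumulative: 46
Frame 5: OPEN (8+1=9). Cumulative: 55
Frame 6: SPARE (6+4=10). 10 + next roll (3) = 13. Cumulative: 68
Frame 7: OPEN (3+0=3). Cumulative: 71
Frame 8: OPEN (3+5=8). Cumulative: 79
Frame 9: STRIKE. 10 + next two rolls (8+0) = 18. Cumulative: 97
Frame 10: OPEN. Sum of all frame-10 rolls (8+0) = 8. Cumulative: 105

Answer: 14 18 37 46 55 68 71 79 97 105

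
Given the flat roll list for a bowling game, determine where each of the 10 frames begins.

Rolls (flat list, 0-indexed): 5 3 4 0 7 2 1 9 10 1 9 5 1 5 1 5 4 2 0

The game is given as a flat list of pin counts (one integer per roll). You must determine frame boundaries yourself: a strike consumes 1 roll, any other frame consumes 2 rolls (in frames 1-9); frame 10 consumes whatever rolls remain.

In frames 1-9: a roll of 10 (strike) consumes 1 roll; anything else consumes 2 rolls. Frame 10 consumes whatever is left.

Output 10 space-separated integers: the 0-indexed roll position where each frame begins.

Frame 1 starts at roll index 0: rolls=5,3 (sum=8), consumes 2 rolls
Frame 2 starts at roll index 2: rolls=4,0 (sum=4), consumes 2 rolls
Frame 3 starts at roll index 4: rolls=7,2 (sum=9), consumes 2 rolls
Frame 4 starts at roll index 6: rolls=1,9 (sum=10), consumes 2 rolls
Frame 5 starts at roll index 8: roll=10 (strike), consumes 1 roll
Frame 6 starts at roll index 9: rolls=1,9 (sum=10), consumes 2 rolls
Frame 7 starts at roll index 11: rolls=5,1 (sum=6), consumes 2 rolls
Frame 8 starts at roll index 13: rolls=5,1 (sum=6), consumes 2 rolls
Frame 9 starts at roll index 15: rolls=5,4 (sum=9), consumes 2 rolls
Frame 10 starts at roll index 17: 2 remaining rolls

Answer: 0 2 4 6 8 9 11 13 15 17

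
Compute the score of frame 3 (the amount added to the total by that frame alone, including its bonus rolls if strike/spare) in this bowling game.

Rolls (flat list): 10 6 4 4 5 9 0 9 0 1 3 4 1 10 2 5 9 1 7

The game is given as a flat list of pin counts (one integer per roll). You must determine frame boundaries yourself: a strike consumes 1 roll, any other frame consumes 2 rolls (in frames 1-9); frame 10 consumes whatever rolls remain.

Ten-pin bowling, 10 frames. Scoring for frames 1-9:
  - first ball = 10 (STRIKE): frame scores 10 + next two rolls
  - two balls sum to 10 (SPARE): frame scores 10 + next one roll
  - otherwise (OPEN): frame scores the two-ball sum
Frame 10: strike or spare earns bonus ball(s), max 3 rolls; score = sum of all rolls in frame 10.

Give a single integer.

Frame 1: STRIKE. 10 + next two rolls (6+4) = 20. Cumulative: 20
Frame 2: SPARE (6+4=10). 10 + next roll (4) = 14. Cumulative: 34
Frame 3: OPEN (4+5=9). Cumulative: 43
Frame 4: OPEN (9+0=9). Cumulative: 52
Frame 5: OPEN (9+0=9). Cumulative: 61

Answer: 9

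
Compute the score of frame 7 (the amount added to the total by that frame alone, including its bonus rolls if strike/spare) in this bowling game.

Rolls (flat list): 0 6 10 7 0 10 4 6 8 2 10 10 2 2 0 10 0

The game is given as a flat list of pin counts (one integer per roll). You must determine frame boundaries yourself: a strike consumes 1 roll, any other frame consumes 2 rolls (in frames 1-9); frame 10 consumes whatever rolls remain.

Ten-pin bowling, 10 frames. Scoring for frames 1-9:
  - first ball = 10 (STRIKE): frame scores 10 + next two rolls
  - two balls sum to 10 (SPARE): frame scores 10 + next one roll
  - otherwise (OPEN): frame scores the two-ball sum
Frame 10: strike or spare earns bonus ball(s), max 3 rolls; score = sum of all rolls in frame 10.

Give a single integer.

Frame 1: OPEN (0+6=6). Cumulative: 6
Frame 2: STRIKE. 10 + next two rolls (7+0) = 17. Cumulative: 23
Frame 3: OPEN (7+0=7). Cumulative: 30
Frame 4: STRIKE. 10 + next two rolls (4+6) = 20. Cumulative: 50
Frame 5: SPARE (4+6=10). 10 + next roll (8) = 18. Cumulative: 68
Frame 6: SPARE (8+2=10). 10 + next roll (10) = 20. Cumulative: 88
Frame 7: STRIKE. 10 + next two rolls (10+2) = 22. Cumulative: 110
Frame 8: STRIKE. 10 + next two rolls (2+2) = 14. Cumulative: 124
Frame 9: OPEN (2+2=4). Cumulative: 128

Answer: 22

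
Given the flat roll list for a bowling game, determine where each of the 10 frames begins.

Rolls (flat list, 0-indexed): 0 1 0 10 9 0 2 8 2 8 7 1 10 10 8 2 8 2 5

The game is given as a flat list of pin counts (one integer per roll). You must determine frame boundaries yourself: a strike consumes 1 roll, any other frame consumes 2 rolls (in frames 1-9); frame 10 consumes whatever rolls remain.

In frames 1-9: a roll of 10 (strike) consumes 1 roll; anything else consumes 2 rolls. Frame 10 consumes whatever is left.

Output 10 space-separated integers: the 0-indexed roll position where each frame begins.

Frame 1 starts at roll index 0: rolls=0,1 (sum=1), consumes 2 rolls
Frame 2 starts at roll index 2: rolls=0,10 (sum=10), consumes 2 rolls
Frame 3 starts at roll index 4: rolls=9,0 (sum=9), consumes 2 rolls
Frame 4 starts at roll index 6: rolls=2,8 (sum=10), consumes 2 rolls
Frame 5 starts at roll index 8: rolls=2,8 (sum=10), consumes 2 rolls
Frame 6 starts at roll index 10: rolls=7,1 (sum=8), consumes 2 rolls
Frame 7 starts at roll index 12: roll=10 (strike), consumes 1 roll
Frame 8 starts at roll index 13: roll=10 (strike), consumes 1 roll
Frame 9 starts at roll index 14: rolls=8,2 (sum=10), consumes 2 rolls
Frame 10 starts at roll index 16: 3 remaining rolls

Answer: 0 2 4 6 8 10 12 13 14 16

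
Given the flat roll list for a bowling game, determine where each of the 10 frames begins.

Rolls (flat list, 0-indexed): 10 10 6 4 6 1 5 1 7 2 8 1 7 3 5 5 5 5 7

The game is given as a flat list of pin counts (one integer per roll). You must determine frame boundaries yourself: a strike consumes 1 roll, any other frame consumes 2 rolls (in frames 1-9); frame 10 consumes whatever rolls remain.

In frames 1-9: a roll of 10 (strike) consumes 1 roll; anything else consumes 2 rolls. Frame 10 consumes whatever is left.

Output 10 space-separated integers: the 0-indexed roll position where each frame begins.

Frame 1 starts at roll index 0: roll=10 (strike), consumes 1 roll
Frame 2 starts at roll index 1: roll=10 (strike), consumes 1 roll
Frame 3 starts at roll index 2: rolls=6,4 (sum=10), consumes 2 rolls
Frame 4 starts at roll index 4: rolls=6,1 (sum=7), consumes 2 rolls
Frame 5 starts at roll index 6: rolls=5,1 (sum=6), consumes 2 rolls
Frame 6 starts at roll index 8: rolls=7,2 (sum=9), consumes 2 rolls
Frame 7 starts at roll index 10: rolls=8,1 (sum=9), consumes 2 rolls
Frame 8 starts at roll index 12: rolls=7,3 (sum=10), consumes 2 rolls
Frame 9 starts at roll index 14: rolls=5,5 (sum=10), consumes 2 rolls
Frame 10 starts at roll index 16: 3 remaining rolls

Answer: 0 1 2 4 6 8 10 12 14 16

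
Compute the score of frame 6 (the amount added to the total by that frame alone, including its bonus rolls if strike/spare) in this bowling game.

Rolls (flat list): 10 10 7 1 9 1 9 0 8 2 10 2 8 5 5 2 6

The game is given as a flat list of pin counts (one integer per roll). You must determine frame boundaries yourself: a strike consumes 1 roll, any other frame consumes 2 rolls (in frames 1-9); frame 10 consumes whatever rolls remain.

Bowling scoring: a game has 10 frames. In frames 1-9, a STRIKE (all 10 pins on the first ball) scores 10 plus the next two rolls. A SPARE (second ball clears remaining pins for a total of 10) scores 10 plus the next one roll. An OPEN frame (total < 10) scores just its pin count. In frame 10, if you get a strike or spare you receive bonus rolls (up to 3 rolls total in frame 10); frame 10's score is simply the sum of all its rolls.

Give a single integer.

Answer: 20

Derivation:
Frame 1: STRIKE. 10 + next two rolls (10+7) = 27. Cumulative: 27
Frame 2: STRIKE. 10 + next two rolls (7+1) = 18. Cumulative: 45
Frame 3: OPEN (7+1=8). Cumulative: 53
Frame 4: SPARE (9+1=10). 10 + next roll (9) = 19. Cumulative: 72
Frame 5: OPEN (9+0=9). Cumulative: 81
Frame 6: SPARE (8+2=10). 10 + next roll (10) = 20. Cumulative: 101
Frame 7: STRIKE. 10 + next two rolls (2+8) = 20. Cumulative: 121
Frame 8: SPARE (2+8=10). 10 + next roll (5) = 15. Cumulative: 136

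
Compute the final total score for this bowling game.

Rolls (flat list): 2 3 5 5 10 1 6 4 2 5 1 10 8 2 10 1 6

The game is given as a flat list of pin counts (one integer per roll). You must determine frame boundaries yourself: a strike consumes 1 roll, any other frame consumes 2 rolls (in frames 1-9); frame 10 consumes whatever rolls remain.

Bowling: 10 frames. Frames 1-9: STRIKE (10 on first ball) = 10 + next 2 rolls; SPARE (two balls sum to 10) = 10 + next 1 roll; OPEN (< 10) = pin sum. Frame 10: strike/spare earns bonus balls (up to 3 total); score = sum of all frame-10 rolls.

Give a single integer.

Frame 1: OPEN (2+3=5). Cumulative: 5
Frame 2: SPARE (5+5=10). 10 + next roll (10) = 20. Cumulative: 25
Frame 3: STRIKE. 10 + next two rolls (1+6) = 17. Cumulative: 42
Frame 4: OPEN (1+6=7). Cumulative: 49
Frame 5: OPEN (4+2=6). Cumulative: 55
Frame 6: OPEN (5+1=6). Cumulative: 61
Frame 7: STRIKE. 10 + next two rolls (8+2) = 20. Cumulative: 81
Frame 8: SPARE (8+2=10). 10 + next roll (10) = 20. Cumulative: 101
Frame 9: STRIKE. 10 + next two rolls (1+6) = 17. Cumulative: 118
Frame 10: OPEN. Sum of all frame-10 rolls (1+6) = 7. Cumulative: 125

Answer: 125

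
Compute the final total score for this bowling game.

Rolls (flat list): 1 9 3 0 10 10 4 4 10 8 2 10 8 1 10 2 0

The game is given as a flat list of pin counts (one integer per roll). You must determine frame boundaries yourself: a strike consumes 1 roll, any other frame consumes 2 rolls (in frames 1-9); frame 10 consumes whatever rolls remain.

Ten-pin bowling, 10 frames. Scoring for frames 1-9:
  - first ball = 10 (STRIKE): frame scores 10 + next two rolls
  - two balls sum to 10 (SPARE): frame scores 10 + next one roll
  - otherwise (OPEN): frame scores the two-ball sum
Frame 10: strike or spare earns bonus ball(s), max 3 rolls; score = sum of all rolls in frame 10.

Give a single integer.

Frame 1: SPARE (1+9=10). 10 + next roll (3) = 13. Cumulative: 13
Frame 2: OPEN (3+0=3). Cumulative: 16
Frame 3: STRIKE. 10 + next two rolls (10+4) = 24. Cumulative: 40
Frame 4: STRIKE. 10 + next two rolls (4+4) = 18. Cumulative: 58
Frame 5: OPEN (4+4=8). Cumulative: 66
Frame 6: STRIKE. 10 + next two rolls (8+2) = 20. Cumulative: 86
Frame 7: SPARE (8+2=10). 10 + next roll (10) = 20. Cumulative: 106
Frame 8: STRIKE. 10 + next two rolls (8+1) = 19. Cumulative: 125
Frame 9: OPEN (8+1=9). Cumulative: 134
Frame 10: STRIKE. Sum of all frame-10 rolls (10+2+0) = 12. Cumulative: 146

Answer: 146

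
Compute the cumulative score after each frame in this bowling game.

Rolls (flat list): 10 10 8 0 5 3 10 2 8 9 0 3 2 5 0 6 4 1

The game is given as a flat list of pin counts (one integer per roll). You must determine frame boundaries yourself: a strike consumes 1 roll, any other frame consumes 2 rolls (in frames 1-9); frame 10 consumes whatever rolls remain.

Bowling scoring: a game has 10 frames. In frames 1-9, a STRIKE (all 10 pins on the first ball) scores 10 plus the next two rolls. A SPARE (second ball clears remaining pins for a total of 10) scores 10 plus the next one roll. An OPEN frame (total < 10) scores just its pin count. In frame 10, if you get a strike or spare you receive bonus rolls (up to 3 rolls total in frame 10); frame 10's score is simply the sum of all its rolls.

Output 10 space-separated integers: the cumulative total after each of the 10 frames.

Answer: 28 46 54 62 82 101 110 115 120 131

Derivation:
Frame 1: STRIKE. 10 + next two rolls (10+8) = 28. Cumulative: 28
Frame 2: STRIKE. 10 + next two rolls (8+0) = 18. Cumulative: 46
Frame 3: OPEN (8+0=8). Cumulative: 54
Frame 4: OPEN (5+3=8). Cumulative: 62
Frame 5: STRIKE. 10 + next two rolls (2+8) = 20. Cumulative: 82
Frame 6: SPARE (2+8=10). 10 + next roll (9) = 19. Cumulative: 101
Frame 7: OPEN (9+0=9). Cumulative: 110
Frame 8: OPEN (3+2=5). Cumulative: 115
Frame 9: OPEN (5+0=5). Cumulative: 120
Frame 10: SPARE. Sum of all frame-10 rolls (6+4+1) = 11. Cumulative: 131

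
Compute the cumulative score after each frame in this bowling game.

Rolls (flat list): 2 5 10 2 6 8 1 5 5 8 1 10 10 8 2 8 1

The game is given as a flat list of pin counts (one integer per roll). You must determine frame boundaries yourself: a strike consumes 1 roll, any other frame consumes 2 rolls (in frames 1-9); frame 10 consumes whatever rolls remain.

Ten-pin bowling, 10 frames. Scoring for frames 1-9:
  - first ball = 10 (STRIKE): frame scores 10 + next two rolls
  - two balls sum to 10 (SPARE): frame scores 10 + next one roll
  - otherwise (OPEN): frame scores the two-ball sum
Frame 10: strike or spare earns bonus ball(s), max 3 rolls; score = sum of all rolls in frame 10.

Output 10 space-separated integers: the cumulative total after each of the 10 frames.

Frame 1: OPEN (2+5=7). Cumulative: 7
Frame 2: STRIKE. 10 + next two rolls (2+6) = 18. Cumulative: 25
Frame 3: OPEN (2+6=8). Cumulative: 33
Frame 4: OPEN (8+1=9). Cumulative: 42
Frame 5: SPARE (5+5=10). 10 + next roll (8) = 18. Cumulative: 60
Frame 6: OPEN (8+1=9). Cumulative: 69
Frame 7: STRIKE. 10 + next two rolls (10+8) = 28. Cumulative: 97
Frame 8: STRIKE. 10 + next two rolls (8+2) = 20. Cumulative: 117
Frame 9: SPARE (8+2=10). 10 + next roll (8) = 18. Cumulative: 135
Frame 10: OPEN. Sum of all frame-10 rolls (8+1) = 9. Cumulative: 144

Answer: 7 25 33 42 60 69 97 117 135 144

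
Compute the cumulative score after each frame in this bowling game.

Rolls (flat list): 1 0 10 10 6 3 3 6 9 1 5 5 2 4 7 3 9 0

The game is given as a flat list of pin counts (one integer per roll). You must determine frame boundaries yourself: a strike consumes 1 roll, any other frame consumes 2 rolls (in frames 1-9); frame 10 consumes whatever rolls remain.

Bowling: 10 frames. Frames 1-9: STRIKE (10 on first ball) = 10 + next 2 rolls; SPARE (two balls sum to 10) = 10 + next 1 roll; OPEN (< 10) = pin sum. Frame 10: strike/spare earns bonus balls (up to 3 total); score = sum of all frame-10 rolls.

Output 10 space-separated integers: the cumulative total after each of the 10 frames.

Answer: 1 27 46 55 64 79 91 97 116 125

Derivation:
Frame 1: OPEN (1+0=1). Cumulative: 1
Frame 2: STRIKE. 10 + next two rolls (10+6) = 26. Cumulative: 27
Frame 3: STRIKE. 10 + next two rolls (6+3) = 19. Cumulative: 46
Frame 4: OPEN (6+3=9). Cumulative: 55
Frame 5: OPEN (3+6=9). Cumulative: 64
Frame 6: SPARE (9+1=10). 10 + next roll (5) = 15. Cumulative: 79
Frame 7: SPARE (5+5=10). 10 + next roll (2) = 12. Cumulative: 91
Frame 8: OPEN (2+4=6). Cumulative: 97
Frame 9: SPARE (7+3=10). 10 + next roll (9) = 19. Cumulative: 116
Frame 10: OPEN. Sum of all frame-10 rolls (9+0) = 9. Cumulative: 125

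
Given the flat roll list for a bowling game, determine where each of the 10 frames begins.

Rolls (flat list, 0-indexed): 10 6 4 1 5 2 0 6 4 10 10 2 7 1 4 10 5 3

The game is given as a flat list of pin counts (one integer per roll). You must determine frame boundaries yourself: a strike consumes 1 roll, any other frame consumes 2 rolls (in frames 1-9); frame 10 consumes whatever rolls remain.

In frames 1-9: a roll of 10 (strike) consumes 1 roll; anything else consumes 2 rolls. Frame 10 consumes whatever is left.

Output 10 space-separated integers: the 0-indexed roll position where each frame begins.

Frame 1 starts at roll index 0: roll=10 (strike), consumes 1 roll
Frame 2 starts at roll index 1: rolls=6,4 (sum=10), consumes 2 rolls
Frame 3 starts at roll index 3: rolls=1,5 (sum=6), consumes 2 rolls
Frame 4 starts at roll index 5: rolls=2,0 (sum=2), consumes 2 rolls
Frame 5 starts at roll index 7: rolls=6,4 (sum=10), consumes 2 rolls
Frame 6 starts at roll index 9: roll=10 (strike), consumes 1 roll
Frame 7 starts at roll index 10: roll=10 (strike), consumes 1 roll
Frame 8 starts at roll index 11: rolls=2,7 (sum=9), consumes 2 rolls
Frame 9 starts at roll index 13: rolls=1,4 (sum=5), consumes 2 rolls
Frame 10 starts at roll index 15: 3 remaining rolls

Answer: 0 1 3 5 7 9 10 11 13 15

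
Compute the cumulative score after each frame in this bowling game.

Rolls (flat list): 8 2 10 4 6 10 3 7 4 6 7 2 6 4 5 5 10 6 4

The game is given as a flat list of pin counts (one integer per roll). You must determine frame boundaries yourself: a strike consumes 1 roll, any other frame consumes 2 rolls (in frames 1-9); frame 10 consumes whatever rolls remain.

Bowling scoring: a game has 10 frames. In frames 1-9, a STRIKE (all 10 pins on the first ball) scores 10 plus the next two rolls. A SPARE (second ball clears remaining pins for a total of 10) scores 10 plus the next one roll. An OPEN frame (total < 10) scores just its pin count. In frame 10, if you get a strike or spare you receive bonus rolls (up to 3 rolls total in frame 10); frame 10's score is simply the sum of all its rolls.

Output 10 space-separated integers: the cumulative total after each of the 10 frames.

Answer: 20 40 60 80 94 111 120 135 155 175

Derivation:
Frame 1: SPARE (8+2=10). 10 + next roll (10) = 20. Cumulative: 20
Frame 2: STRIKE. 10 + next two rolls (4+6) = 20. Cumulative: 40
Frame 3: SPARE (4+6=10). 10 + next roll (10) = 20. Cumulative: 60
Frame 4: STRIKE. 10 + next two rolls (3+7) = 20. Cumulative: 80
Frame 5: SPARE (3+7=10). 10 + next roll (4) = 14. Cumulative: 94
Frame 6: SPARE (4+6=10). 10 + next roll (7) = 17. Cumulative: 111
Frame 7: OPEN (7+2=9). Cumulative: 120
Frame 8: SPARE (6+4=10). 10 + next roll (5) = 15. Cumulative: 135
Frame 9: SPARE (5+5=10). 10 + next roll (10) = 20. Cumulative: 155
Frame 10: STRIKE. Sum of all frame-10 rolls (10+6+4) = 20. Cumulative: 175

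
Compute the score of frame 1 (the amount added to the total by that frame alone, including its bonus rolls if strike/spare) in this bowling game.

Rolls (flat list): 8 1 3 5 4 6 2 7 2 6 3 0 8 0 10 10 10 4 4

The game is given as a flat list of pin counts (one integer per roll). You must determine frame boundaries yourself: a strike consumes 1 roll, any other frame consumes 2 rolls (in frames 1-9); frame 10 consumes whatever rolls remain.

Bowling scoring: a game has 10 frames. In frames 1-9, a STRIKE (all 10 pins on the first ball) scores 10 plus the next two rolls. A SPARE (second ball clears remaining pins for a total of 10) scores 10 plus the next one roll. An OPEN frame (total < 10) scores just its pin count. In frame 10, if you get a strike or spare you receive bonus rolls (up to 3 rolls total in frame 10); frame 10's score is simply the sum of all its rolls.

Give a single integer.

Answer: 9

Derivation:
Frame 1: OPEN (8+1=9). Cumulative: 9
Frame 2: OPEN (3+5=8). Cumulative: 17
Frame 3: SPARE (4+6=10). 10 + next roll (2) = 12. Cumulative: 29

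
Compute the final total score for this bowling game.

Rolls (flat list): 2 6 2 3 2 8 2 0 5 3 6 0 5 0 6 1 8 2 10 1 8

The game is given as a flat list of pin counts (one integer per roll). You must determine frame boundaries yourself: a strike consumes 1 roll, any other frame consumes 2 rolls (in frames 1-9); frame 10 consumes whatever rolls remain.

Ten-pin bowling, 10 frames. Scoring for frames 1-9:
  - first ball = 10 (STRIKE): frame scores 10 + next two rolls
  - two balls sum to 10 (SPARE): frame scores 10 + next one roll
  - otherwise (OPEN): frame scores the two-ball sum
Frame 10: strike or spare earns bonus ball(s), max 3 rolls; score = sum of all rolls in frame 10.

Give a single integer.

Answer: 92

Derivation:
Frame 1: OPEN (2+6=8). Cumulative: 8
Frame 2: OPEN (2+3=5). Cumulative: 13
Frame 3: SPARE (2+8=10). 10 + next roll (2) = 12. Cumulative: 25
Frame 4: OPEN (2+0=2). Cumulative: 27
Frame 5: OPEN (5+3=8). Cumulative: 35
Frame 6: OPEN (6+0=6). Cumulative: 41
Frame 7: OPEN (5+0=5). Cumulative: 46
Frame 8: OPEN (6+1=7). Cumulative: 53
Frame 9: SPARE (8+2=10). 10 + next roll (10) = 20. Cumulative: 73
Frame 10: STRIKE. Sum of all frame-10 rolls (10+1+8) = 19. Cumulative: 92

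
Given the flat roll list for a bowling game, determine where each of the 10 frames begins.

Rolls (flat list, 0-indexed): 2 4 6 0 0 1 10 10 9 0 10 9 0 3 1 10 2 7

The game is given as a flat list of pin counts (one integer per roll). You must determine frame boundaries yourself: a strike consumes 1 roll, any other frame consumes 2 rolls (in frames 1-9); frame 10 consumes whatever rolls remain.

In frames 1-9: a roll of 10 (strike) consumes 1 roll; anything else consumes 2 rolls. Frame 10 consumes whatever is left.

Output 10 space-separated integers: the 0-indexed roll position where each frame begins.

Frame 1 starts at roll index 0: rolls=2,4 (sum=6), consumes 2 rolls
Frame 2 starts at roll index 2: rolls=6,0 (sum=6), consumes 2 rolls
Frame 3 starts at roll index 4: rolls=0,1 (sum=1), consumes 2 rolls
Frame 4 starts at roll index 6: roll=10 (strike), consumes 1 roll
Frame 5 starts at roll index 7: roll=10 (strike), consumes 1 roll
Frame 6 starts at roll index 8: rolls=9,0 (sum=9), consumes 2 rolls
Frame 7 starts at roll index 10: roll=10 (strike), consumes 1 roll
Frame 8 starts at roll index 11: rolls=9,0 (sum=9), consumes 2 rolls
Frame 9 starts at roll index 13: rolls=3,1 (sum=4), consumes 2 rolls
Frame 10 starts at roll index 15: 3 remaining rolls

Answer: 0 2 4 6 7 8 10 11 13 15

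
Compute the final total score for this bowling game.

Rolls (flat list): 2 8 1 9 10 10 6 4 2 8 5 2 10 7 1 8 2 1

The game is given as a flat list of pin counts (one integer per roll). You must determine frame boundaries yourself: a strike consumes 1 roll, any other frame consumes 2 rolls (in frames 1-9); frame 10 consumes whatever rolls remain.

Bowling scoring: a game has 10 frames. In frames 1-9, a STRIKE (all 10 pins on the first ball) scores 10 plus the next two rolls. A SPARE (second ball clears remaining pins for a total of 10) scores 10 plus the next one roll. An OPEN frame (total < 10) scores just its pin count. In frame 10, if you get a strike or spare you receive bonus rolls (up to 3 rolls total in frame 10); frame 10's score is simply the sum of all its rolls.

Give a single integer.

Frame 1: SPARE (2+8=10). 10 + next roll (1) = 11. Cumulative: 11
Frame 2: SPARE (1+9=10). 10 + next roll (10) = 20. Cumulative: 31
Frame 3: STRIKE. 10 + next two rolls (10+6) = 26. Cumulative: 57
Frame 4: STRIKE. 10 + next two rolls (6+4) = 20. Cumulative: 77
Frame 5: SPARE (6+4=10). 10 + next roll (2) = 12. Cumulative: 89
Frame 6: SPARE (2+8=10). 10 + next roll (5) = 15. Cumulative: 104
Frame 7: OPEN (5+2=7). Cumulative: 111
Frame 8: STRIKE. 10 + next two rolls (7+1) = 18. Cumulative: 129
Frame 9: OPEN (7+1=8). Cumulative: 137
Frame 10: SPARE. Sum of all frame-10 rolls (8+2+1) = 11. Cumulative: 148

Answer: 148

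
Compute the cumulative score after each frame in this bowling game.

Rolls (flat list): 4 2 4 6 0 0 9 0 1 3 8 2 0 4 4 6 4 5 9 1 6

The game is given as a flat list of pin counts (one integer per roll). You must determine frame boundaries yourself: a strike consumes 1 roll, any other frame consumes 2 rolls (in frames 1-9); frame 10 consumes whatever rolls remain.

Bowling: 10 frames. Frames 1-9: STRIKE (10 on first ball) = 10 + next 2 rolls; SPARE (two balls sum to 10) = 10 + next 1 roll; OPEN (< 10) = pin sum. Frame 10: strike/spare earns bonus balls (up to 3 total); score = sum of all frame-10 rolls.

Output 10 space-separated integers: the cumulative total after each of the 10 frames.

Frame 1: OPEN (4+2=6). Cumulative: 6
Frame 2: SPARE (4+6=10). 10 + next roll (0) = 10. Cumulative: 16
Frame 3: OPEN (0+0=0). Cumulative: 16
Frame 4: OPEN (9+0=9). Cumulative: 25
Frame 5: OPEN (1+3=4). Cumulative: 29
Frame 6: SPARE (8+2=10). 10 + next roll (0) = 10. Cumulative: 39
Frame 7: OPEN (0+4=4). Cumulative: 43
Frame 8: SPARE (4+6=10). 10 + next roll (4) = 14. Cumulative: 57
Frame 9: OPEN (4+5=9). Cumulative: 66
Frame 10: SPARE. Sum of all frame-10 rolls (9+1+6) = 16. Cumulative: 82

Answer: 6 16 16 25 29 39 43 57 66 82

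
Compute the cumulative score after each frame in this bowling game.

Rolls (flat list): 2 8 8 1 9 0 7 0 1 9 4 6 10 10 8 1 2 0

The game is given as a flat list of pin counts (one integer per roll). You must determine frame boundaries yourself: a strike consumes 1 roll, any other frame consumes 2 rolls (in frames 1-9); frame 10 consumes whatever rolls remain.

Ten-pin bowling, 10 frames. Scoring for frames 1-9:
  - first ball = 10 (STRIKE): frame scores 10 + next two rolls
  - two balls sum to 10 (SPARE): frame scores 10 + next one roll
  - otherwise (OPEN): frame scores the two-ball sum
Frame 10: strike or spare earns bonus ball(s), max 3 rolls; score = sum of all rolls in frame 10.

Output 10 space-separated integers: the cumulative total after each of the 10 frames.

Answer: 18 27 36 43 57 77 105 124 133 135

Derivation:
Frame 1: SPARE (2+8=10). 10 + next roll (8) = 18. Cumulative: 18
Frame 2: OPEN (8+1=9). Cumulative: 27
Frame 3: OPEN (9+0=9). Cumulative: 36
Frame 4: OPEN (7+0=7). Cumulative: 43
Frame 5: SPARE (1+9=10). 10 + next roll (4) = 14. Cumulative: 57
Frame 6: SPARE (4+6=10). 10 + next roll (10) = 20. Cumulative: 77
Frame 7: STRIKE. 10 + next two rolls (10+8) = 28. Cumulative: 105
Frame 8: STRIKE. 10 + next two rolls (8+1) = 19. Cumulative: 124
Frame 9: OPEN (8+1=9). Cumulative: 133
Frame 10: OPEN. Sum of all frame-10 rolls (2+0) = 2. Cumulative: 135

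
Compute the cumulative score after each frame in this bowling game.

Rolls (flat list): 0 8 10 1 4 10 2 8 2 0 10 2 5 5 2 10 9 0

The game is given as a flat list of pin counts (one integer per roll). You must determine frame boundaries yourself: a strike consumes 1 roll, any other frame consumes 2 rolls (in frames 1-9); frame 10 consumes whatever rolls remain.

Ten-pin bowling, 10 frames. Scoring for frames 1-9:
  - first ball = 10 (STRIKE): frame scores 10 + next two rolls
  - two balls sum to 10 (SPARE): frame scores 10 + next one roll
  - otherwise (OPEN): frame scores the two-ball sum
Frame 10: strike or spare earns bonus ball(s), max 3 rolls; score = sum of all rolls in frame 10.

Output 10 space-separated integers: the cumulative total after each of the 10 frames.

Answer: 8 23 28 48 60 62 79 86 93 112

Derivation:
Frame 1: OPEN (0+8=8). Cumulative: 8
Frame 2: STRIKE. 10 + next two rolls (1+4) = 15. Cumulative: 23
Frame 3: OPEN (1+4=5). Cumulative: 28
Frame 4: STRIKE. 10 + next two rolls (2+8) = 20. Cumulative: 48
Frame 5: SPARE (2+8=10). 10 + next roll (2) = 12. Cumulative: 60
Frame 6: OPEN (2+0=2). Cumulative: 62
Frame 7: STRIKE. 10 + next two rolls (2+5) = 17. Cumulative: 79
Frame 8: OPEN (2+5=7). Cumulative: 86
Frame 9: OPEN (5+2=7). Cumulative: 93
Frame 10: STRIKE. Sum of all frame-10 rolls (10+9+0) = 19. Cumulative: 112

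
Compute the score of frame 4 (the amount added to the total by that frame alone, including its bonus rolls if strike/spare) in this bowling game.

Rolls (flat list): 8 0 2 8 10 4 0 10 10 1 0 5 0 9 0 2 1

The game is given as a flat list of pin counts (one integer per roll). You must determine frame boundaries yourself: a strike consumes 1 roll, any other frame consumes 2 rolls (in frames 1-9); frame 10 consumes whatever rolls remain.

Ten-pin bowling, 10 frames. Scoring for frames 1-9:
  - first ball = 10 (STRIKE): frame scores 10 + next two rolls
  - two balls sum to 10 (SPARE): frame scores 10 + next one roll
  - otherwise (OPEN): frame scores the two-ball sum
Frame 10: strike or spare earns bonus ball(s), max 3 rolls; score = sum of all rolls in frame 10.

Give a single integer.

Answer: 4

Derivation:
Frame 1: OPEN (8+0=8). Cumulative: 8
Frame 2: SPARE (2+8=10). 10 + next roll (10) = 20. Cumulative: 28
Frame 3: STRIKE. 10 + next two rolls (4+0) = 14. Cumulative: 42
Frame 4: OPEN (4+0=4). Cumulative: 46
Frame 5: STRIKE. 10 + next two rolls (10+1) = 21. Cumulative: 67
Frame 6: STRIKE. 10 + next two rolls (1+0) = 11. Cumulative: 78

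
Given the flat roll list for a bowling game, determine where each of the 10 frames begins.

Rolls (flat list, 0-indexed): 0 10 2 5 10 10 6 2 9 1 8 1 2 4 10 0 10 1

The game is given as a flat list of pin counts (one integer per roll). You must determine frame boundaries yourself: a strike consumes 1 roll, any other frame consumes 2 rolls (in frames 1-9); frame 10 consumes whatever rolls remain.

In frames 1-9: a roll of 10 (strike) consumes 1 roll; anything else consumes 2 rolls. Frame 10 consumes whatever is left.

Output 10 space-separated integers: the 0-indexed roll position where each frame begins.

Frame 1 starts at roll index 0: rolls=0,10 (sum=10), consumes 2 rolls
Frame 2 starts at roll index 2: rolls=2,5 (sum=7), consumes 2 rolls
Frame 3 starts at roll index 4: roll=10 (strike), consumes 1 roll
Frame 4 starts at roll index 5: roll=10 (strike), consumes 1 roll
Frame 5 starts at roll index 6: rolls=6,2 (sum=8), consumes 2 rolls
Frame 6 starts at roll index 8: rolls=9,1 (sum=10), consumes 2 rolls
Frame 7 starts at roll index 10: rolls=8,1 (sum=9), consumes 2 rolls
Frame 8 starts at roll index 12: rolls=2,4 (sum=6), consumes 2 rolls
Frame 9 starts at roll index 14: roll=10 (strike), consumes 1 roll
Frame 10 starts at roll index 15: 3 remaining rolls

Answer: 0 2 4 5 6 8 10 12 14 15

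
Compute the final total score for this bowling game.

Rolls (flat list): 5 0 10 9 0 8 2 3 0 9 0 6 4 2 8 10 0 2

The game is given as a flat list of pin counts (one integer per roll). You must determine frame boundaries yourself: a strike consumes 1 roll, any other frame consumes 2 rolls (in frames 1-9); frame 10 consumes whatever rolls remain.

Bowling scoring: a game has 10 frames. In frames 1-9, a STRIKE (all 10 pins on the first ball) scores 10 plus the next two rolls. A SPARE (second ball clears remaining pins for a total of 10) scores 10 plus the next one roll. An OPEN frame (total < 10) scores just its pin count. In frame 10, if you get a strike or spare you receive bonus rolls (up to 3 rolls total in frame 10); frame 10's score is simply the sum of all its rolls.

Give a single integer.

Frame 1: OPEN (5+0=5). Cumulative: 5
Frame 2: STRIKE. 10 + next two rolls (9+0) = 19. Cumulative: 24
Frame 3: OPEN (9+0=9). Cumulative: 33
Frame 4: SPARE (8+2=10). 10 + next roll (3) = 13. Cumulative: 46
Frame 5: OPEN (3+0=3). Cumulative: 49
Frame 6: OPEN (9+0=9). Cumulative: 58
Frame 7: SPARE (6+4=10). 10 + next roll (2) = 12. Cumulative: 70
Frame 8: SPARE (2+8=10). 10 + next roll (10) = 20. Cumulative: 90
Frame 9: STRIKE. 10 + next two rolls (0+2) = 12. Cumulative: 102
Frame 10: OPEN. Sum of all frame-10 rolls (0+2) = 2. Cumulative: 104

Answer: 104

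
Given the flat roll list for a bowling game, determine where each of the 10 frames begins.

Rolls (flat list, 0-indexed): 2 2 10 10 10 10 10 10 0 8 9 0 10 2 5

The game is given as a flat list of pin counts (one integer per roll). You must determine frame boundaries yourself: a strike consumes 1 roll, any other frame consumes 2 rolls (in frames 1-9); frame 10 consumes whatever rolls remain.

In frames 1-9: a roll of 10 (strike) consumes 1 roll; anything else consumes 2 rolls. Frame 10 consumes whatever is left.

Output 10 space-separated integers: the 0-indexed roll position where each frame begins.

Answer: 0 2 3 4 5 6 7 8 10 12

Derivation:
Frame 1 starts at roll index 0: rolls=2,2 (sum=4), consumes 2 rolls
Frame 2 starts at roll index 2: roll=10 (strike), consumes 1 roll
Frame 3 starts at roll index 3: roll=10 (strike), consumes 1 roll
Frame 4 starts at roll index 4: roll=10 (strike), consumes 1 roll
Frame 5 starts at roll index 5: roll=10 (strike), consumes 1 roll
Frame 6 starts at roll index 6: roll=10 (strike), consumes 1 roll
Frame 7 starts at roll index 7: roll=10 (strike), consumes 1 roll
Frame 8 starts at roll index 8: rolls=0,8 (sum=8), consumes 2 rolls
Frame 9 starts at roll index 10: rolls=9,0 (sum=9), consumes 2 rolls
Frame 10 starts at roll index 12: 3 remaining rolls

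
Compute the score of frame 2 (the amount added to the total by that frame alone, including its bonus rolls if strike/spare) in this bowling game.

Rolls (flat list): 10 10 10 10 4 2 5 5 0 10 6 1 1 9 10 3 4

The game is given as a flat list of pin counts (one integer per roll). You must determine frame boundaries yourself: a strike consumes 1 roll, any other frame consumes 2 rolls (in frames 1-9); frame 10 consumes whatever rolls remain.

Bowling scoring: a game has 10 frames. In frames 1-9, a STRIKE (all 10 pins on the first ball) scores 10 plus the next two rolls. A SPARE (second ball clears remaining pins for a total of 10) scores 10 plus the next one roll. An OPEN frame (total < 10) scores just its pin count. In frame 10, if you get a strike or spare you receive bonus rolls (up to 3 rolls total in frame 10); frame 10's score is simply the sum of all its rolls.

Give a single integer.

Answer: 30

Derivation:
Frame 1: STRIKE. 10 + next two rolls (10+10) = 30. Cumulative: 30
Frame 2: STRIKE. 10 + next two rolls (10+10) = 30. Cumulative: 60
Frame 3: STRIKE. 10 + next two rolls (10+4) = 24. Cumulative: 84
Frame 4: STRIKE. 10 + next two rolls (4+2) = 16. Cumulative: 100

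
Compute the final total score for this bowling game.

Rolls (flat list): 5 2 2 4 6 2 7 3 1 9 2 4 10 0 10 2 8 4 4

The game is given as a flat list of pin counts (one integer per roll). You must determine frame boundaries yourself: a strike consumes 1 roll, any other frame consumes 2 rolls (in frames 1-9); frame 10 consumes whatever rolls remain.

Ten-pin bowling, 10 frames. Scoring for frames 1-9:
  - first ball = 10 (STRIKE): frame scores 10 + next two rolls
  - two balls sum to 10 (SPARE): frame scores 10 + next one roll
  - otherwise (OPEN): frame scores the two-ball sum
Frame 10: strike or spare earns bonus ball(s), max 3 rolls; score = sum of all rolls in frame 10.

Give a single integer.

Frame 1: OPEN (5+2=7). Cumulative: 7
Frame 2: OPEN (2+4=6). Cumulative: 13
Frame 3: OPEN (6+2=8). Cumulative: 21
Frame 4: SPARE (7+3=10). 10 + next roll (1) = 11. Cumulative: 32
Frame 5: SPARE (1+9=10). 10 + next roll (2) = 12. Cumulative: 44
Frame 6: OPEN (2+4=6). Cumulative: 50
Frame 7: STRIKE. 10 + next two rolls (0+10) = 20. Cumulative: 70
Frame 8: SPARE (0+10=10). 10 + next roll (2) = 12. Cumulative: 82
Frame 9: SPARE (2+8=10). 10 + next roll (4) = 14. Cumulative: 96
Frame 10: OPEN. Sum of all frame-10 rolls (4+4) = 8. Cumulative: 104

Answer: 104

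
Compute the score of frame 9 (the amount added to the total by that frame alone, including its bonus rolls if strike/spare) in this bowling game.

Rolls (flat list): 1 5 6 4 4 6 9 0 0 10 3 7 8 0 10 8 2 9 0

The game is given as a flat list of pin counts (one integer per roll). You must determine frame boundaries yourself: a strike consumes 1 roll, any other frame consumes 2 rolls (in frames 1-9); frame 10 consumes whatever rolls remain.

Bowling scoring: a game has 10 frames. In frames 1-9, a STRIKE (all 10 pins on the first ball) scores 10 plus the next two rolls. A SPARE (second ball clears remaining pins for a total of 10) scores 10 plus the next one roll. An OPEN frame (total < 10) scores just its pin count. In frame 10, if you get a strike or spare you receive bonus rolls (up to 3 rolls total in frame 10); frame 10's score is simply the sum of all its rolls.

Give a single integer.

Frame 1: OPEN (1+5=6). Cumulative: 6
Frame 2: SPARE (6+4=10). 10 + next roll (4) = 14. Cumulative: 20
Frame 3: SPARE (4+6=10). 10 + next roll (9) = 19. Cumulative: 39
Frame 4: OPEN (9+0=9). Cumulative: 48
Frame 5: SPARE (0+10=10). 10 + next roll (3) = 13. Cumulative: 61
Frame 6: SPARE (3+7=10). 10 + next roll (8) = 18. Cumulative: 79
Frame 7: OPEN (8+0=8). Cumulative: 87
Frame 8: STRIKE. 10 + next two rolls (8+2) = 20. Cumulative: 107
Frame 9: SPARE (8+2=10). 10 + next roll (9) = 19. Cumulative: 126
Frame 10: OPEN. Sum of all frame-10 rolls (9+0) = 9. Cumulative: 135

Answer: 19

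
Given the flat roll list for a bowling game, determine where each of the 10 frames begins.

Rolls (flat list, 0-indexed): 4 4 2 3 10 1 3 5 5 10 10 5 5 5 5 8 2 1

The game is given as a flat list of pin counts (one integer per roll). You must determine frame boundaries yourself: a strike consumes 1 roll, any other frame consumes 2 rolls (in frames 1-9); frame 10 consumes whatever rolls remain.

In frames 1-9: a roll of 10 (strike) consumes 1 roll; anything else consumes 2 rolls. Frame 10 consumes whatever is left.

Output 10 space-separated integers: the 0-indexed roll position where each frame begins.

Answer: 0 2 4 5 7 9 10 11 13 15

Derivation:
Frame 1 starts at roll index 0: rolls=4,4 (sum=8), consumes 2 rolls
Frame 2 starts at roll index 2: rolls=2,3 (sum=5), consumes 2 rolls
Frame 3 starts at roll index 4: roll=10 (strike), consumes 1 roll
Frame 4 starts at roll index 5: rolls=1,3 (sum=4), consumes 2 rolls
Frame 5 starts at roll index 7: rolls=5,5 (sum=10), consumes 2 rolls
Frame 6 starts at roll index 9: roll=10 (strike), consumes 1 roll
Frame 7 starts at roll index 10: roll=10 (strike), consumes 1 roll
Frame 8 starts at roll index 11: rolls=5,5 (sum=10), consumes 2 rolls
Frame 9 starts at roll index 13: rolls=5,5 (sum=10), consumes 2 rolls
Frame 10 starts at roll index 15: 3 remaining rolls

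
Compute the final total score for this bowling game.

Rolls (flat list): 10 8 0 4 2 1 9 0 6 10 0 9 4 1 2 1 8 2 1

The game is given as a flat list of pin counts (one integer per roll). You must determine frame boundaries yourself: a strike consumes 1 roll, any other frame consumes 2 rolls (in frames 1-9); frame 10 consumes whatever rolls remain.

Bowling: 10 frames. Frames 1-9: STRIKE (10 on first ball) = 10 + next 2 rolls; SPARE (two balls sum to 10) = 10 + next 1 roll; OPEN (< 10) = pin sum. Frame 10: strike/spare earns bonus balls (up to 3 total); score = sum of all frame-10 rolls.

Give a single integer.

Frame 1: STRIKE. 10 + next two rolls (8+0) = 18. Cumulative: 18
Frame 2: OPEN (8+0=8). Cumulative: 26
Frame 3: OPEN (4+2=6). Cumulative: 32
Frame 4: SPARE (1+9=10). 10 + next roll (0) = 10. Cumulative: 42
Frame 5: OPEN (0+6=6). Cumulative: 48
Frame 6: STRIKE. 10 + next two rolls (0+9) = 19. Cumulative: 67
Frame 7: OPEN (0+9=9). Cumulative: 76
Frame 8: OPEN (4+1=5). Cumulative: 81
Frame 9: OPEN (2+1=3). Cumulative: 84
Frame 10: SPARE. Sum of all frame-10 rolls (8+2+1) = 11. Cumulative: 95

Answer: 95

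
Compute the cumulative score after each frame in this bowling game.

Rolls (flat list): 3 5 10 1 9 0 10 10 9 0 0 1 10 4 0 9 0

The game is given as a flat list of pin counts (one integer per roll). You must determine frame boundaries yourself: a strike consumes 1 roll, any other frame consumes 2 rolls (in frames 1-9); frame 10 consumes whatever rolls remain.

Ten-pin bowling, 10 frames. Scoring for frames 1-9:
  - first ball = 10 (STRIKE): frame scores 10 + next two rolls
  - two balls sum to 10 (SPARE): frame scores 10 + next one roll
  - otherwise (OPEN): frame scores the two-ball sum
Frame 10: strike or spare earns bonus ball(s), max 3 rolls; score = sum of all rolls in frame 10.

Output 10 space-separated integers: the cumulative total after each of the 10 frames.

Answer: 8 28 38 58 77 86 87 101 105 114

Derivation:
Frame 1: OPEN (3+5=8). Cumulative: 8
Frame 2: STRIKE. 10 + next two rolls (1+9) = 20. Cumulative: 28
Frame 3: SPARE (1+9=10). 10 + next roll (0) = 10. Cumulative: 38
Frame 4: SPARE (0+10=10). 10 + next roll (10) = 20. Cumulative: 58
Frame 5: STRIKE. 10 + next two rolls (9+0) = 19. Cumulative: 77
Frame 6: OPEN (9+0=9). Cumulative: 86
Frame 7: OPEN (0+1=1). Cumulative: 87
Frame 8: STRIKE. 10 + next two rolls (4+0) = 14. Cumulative: 101
Frame 9: OPEN (4+0=4). Cumulative: 105
Frame 10: OPEN. Sum of all frame-10 rolls (9+0) = 9. Cumulative: 114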